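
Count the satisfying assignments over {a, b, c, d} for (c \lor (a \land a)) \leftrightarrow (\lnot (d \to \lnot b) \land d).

6

Initial set: {((c \lor (a \land a)) \leftrightarrow (\lnot (d \to \lnot b) \land d))}.
((c \lor (a \land a)) \leftrightarrow (\lnot (d \to \lnot b) \land d)): β-rule — branch into (c \lor (a \land a)), (\lnot (d \to \lnot b) \land d)  //  \lnot (c \lor (a \land a)), \lnot (\lnot (d \to \lnot b) \land d).
  branch 1 (add (c \lor (a \land a)), (\lnot (d \to \lnot b) \land d)):
    (\lnot (d \to \lnot b) \land d): α-rule — add \lnot (d \to \lnot b), d.
    \lnot (d \to \lnot b): α-rule — add d, \lnot \lnot b.
    (c \lor (a \land a)): β-rule — branch into c  //  (a \land a).
      branch 1.1 (add c):
        ○ open, literals {b=1, c=1, d=1}.
      branch 1.2 (add (a \land a)):
        (a \land a): α-rule — add a, a.
        ○ open, literals {a=1, b=1, d=1}.
  branch 2 (add \lnot (c \lor (a \land a)), \lnot (\lnot (d \to \lnot b) \land d)):
    \lnot (c \lor (a \land a)): α-rule — add \lnot c, \lnot (a \land a).
    \lnot (\lnot (d \to \lnot b) \land d): β-rule — branch into \lnot \lnot (d \to \lnot b)  //  \lnot d.
      branch 2.1 (add \lnot \lnot (d \to \lnot b)):
        \lnot (a \land a): β-rule — branch into \lnot a  //  \lnot a.
          branch 2.1.1 (add \lnot a):
            \lnot \lnot (d \to \lnot b): β-rule — branch into \lnot d  //  \lnot b.
              branch 2.1.1.1 (add \lnot d):
                ○ open, literals {a=0, c=0, d=0}.
              branch 2.1.1.2 (add \lnot b):
                ○ open, literals {a=0, b=0, c=0}.
          branch 2.1.2 (add \lnot a):
            \lnot \lnot (d \to \lnot b): β-rule — branch into \lnot d  //  \lnot b.
              branch 2.1.2.1 (add \lnot d):
                ○ open, literals {a=0, c=0, d=0}.
              branch 2.1.2.2 (add \lnot b):
                ○ open, literals {a=0, b=0, c=0}.
      branch 2.2 (add \lnot d):
        \lnot (a \land a): β-rule — branch into \lnot a  //  \lnot a.
          branch 2.2.1 (add \lnot a):
            ○ open, literals {a=0, c=0, d=0}.
          branch 2.2.2 (add \lnot a):
            ○ open, literals {a=0, c=0, d=0}.
0 branches closed, 8 open.
Each open branch fixes some atoms; the unmentioned ones are free. Counting distinct full assignments: branch {b=1, c=1, d=1} (a) contributes 2 new; branch {a=1, b=1, d=1} (c) contributes 1 new; branch {a=0, c=0, d=0} (b) contributes 2 new; branch {a=0, b=0, c=0} (d) contributes 1 new; branch {a=0, c=0, d=0} (b) contributes 0 new; branch {a=0, b=0, c=0} (d) contributes 0 new; branch {a=0, c=0, d=0} (b) contributes 0 new; branch {a=0, c=0, d=0} (b) contributes 0 new. Total: 6.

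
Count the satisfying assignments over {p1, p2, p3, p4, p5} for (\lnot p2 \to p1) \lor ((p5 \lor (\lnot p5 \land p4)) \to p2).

Initial set: {((\lnot p2 \to p1) \lor ((p5 \lor (\lnot p5 \land p4)) \to p2))}.
((\lnot p2 \to p1) \lor ((p5 \lor (\lnot p5 \land p4)) \to p2)): β-rule — branch into (\lnot p2 \to p1)  //  ((p5 \lor (\lnot p5 \land p4)) \to p2).
  branch 1 (add (\lnot p2 \to p1)):
    (\lnot p2 \to p1): β-rule — branch into \lnot \lnot p2  //  p1.
      branch 1.1 (add \lnot \lnot p2):
        ○ open, literals {p2=true}.
      branch 1.2 (add p1):
        ○ open, literals {p1=true}.
  branch 2 (add ((p5 \lor (\lnot p5 \land p4)) \to p2)):
    ((p5 \lor (\lnot p5 \land p4)) \to p2): β-rule — branch into \lnot (p5 \lor (\lnot p5 \land p4))  //  p2.
      branch 2.1 (add \lnot (p5 \lor (\lnot p5 \land p4))):
        \lnot (p5 \lor (\lnot p5 \land p4)): α-rule — add \lnot p5, \lnot (\lnot p5 \land p4).
        \lnot (\lnot p5 \land p4): β-rule — branch into \lnot \lnot p5  //  \lnot p4.
          branch 2.1.1 (add \lnot \lnot p5):
            × closes — contains both p5 and \lnot p5.
          branch 2.1.2 (add \lnot p4):
            ○ open, literals {p4=false, p5=false}.
      branch 2.2 (add p2):
        ○ open, literals {p2=true}.
1 branch closed, 4 open.
Each open branch fixes some atoms; the unmentioned ones are free. Counting distinct full assignments: branch {p2=true} (p1, p3, p4, p5) contributes 16 new; branch {p1=true} (p2, p3, p4, p5) contributes 8 new; branch {p4=false, p5=false} (p1, p2, p3) contributes 2 new; branch {p2=true} (p1, p3, p4, p5) contributes 0 new. Total: 26.

26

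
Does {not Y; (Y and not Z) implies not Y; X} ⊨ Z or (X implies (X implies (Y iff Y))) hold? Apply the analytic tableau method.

Initial set: {not Y; ((Y and not Z) implies not Y); X; not (Z or (X implies (X implies (Y iff Y))))}.
not (Z or (X implies (X implies (Y iff Y)))): α-rule — add not Z, not (X implies (X implies (Y iff Y))).
not (X implies (X implies (Y iff Y))): α-rule — add X, not (X implies (Y iff Y)).
not (X implies (Y iff Y)): α-rule — add X, not (Y iff Y).
((Y and not Z) implies not Y): β-rule — branch into not (Y and not Z)  //  not Y.
  branch 1 (add not (Y and not Z)):
    not (Y iff Y): β-rule — branch into Y, not Y  //  not Y, Y.
      branch 1.1 (add Y, not Y):
        × closes — contains both Y and not Y.
      branch 1.2 (add not Y, Y):
        × closes — contains both Y and not Y.
  branch 2 (add not Y):
    not (Y iff Y): β-rule — branch into Y, not Y  //  not Y, Y.
      branch 2.1 (add Y, not Y):
        × closes — contains both Y and not Y.
      branch 2.2 (add not Y, Y):
        × closes — contains both Y and not Y.
All 4 branches close.
Every branch closed, so the premises entail the conclusion.

Yes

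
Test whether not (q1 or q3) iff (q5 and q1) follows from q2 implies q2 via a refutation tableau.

No

Initial set: {T (q2 implies q2); F (not (q1 or q3) iff (q5 and q1))}.
T (q2 implies q2): β-rule — branch into F q2  //  T q2.
  branch 1 (add F q2):
    F (not (q1 or q3) iff (q5 and q1)): β-rule — branch into T not (q1 or q3), F (q5 and q1)  //  F not (q1 or q3), T (q5 and q1).
      branch 1.1 (add T not (q1 or q3), F (q5 and q1)):
        T not (q1 or q3): α-rule — add F q1, F q3.
        F (q5 and q1): β-rule — branch into F q5  //  F q1.
          branch 1.1.1 (add F q5):
            ○ open, literals {q1=F, q2=F, q3=F, q5=F}.
          branch 1.1.2 (add F q1):
            ○ open, literals {q1=F, q2=F, q3=F}.
      branch 1.2 (add F not (q1 or q3), T (q5 and q1)):
        T (q5 and q1): α-rule — add T q5, T q1.
        F not (q1 or q3): β-rule — branch into T q1  //  T q3.
          branch 1.2.1 (add T q1):
            ○ open, literals {q1=T, q2=F, q5=T}.
          branch 1.2.2 (add T q3):
            ○ open, literals {q1=T, q2=F, q3=T, q5=T}.
  branch 2 (add T q2):
    F (not (q1 or q3) iff (q5 and q1)): β-rule — branch into T not (q1 or q3), F (q5 and q1)  //  F not (q1 or q3), T (q5 and q1).
      branch 2.1 (add T not (q1 or q3), F (q5 and q1)):
        T not (q1 or q3): α-rule — add F q1, F q3.
        F (q5 and q1): β-rule — branch into F q5  //  F q1.
          branch 2.1.1 (add F q5):
            ○ open, literals {q1=F, q2=T, q3=F, q5=F}.
          branch 2.1.2 (add F q1):
            ○ open, literals {q1=F, q2=T, q3=F}.
      branch 2.2 (add F not (q1 or q3), T (q5 and q1)):
        T (q5 and q1): α-rule — add T q5, T q1.
        F not (q1 or q3): β-rule — branch into T q1  //  T q3.
          branch 2.2.1 (add T q1):
            ○ open, literals {q1=T, q2=T, q5=T}.
          branch 2.2.2 (add T q3):
            ○ open, literals {q1=T, q2=T, q3=T, q5=T}.
0 branches closed, 8 open.
An open branch gives a countermodel: q1=F, q2=F, q3=F, q5=F (unmentioned atoms arbitrary); the premises hold there but the conclusion fails.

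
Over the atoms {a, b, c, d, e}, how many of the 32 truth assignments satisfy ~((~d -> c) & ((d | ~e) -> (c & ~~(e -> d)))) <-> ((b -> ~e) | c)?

12

Initial set: {(~((~d -> c) & ((d | ~e) -> (c & ~~(e -> d)))) <-> ((b -> ~e) | c))}.
(~((~d -> c) & ((d | ~e) -> (c & ~~(e -> d)))) <-> ((b -> ~e) | c)): β-rule — branch into ~((~d -> c) & ((d | ~e) -> (c & ~~(e -> d)))), ((b -> ~e) | c)  //  ~~((~d -> c) & ((d | ~e) -> (c & ~~(e -> d)))), ~((b -> ~e) | c).
  branch 1 (add ~((~d -> c) & ((d | ~e) -> (c & ~~(e -> d)))), ((b -> ~e) | c)):
    ~((~d -> c) & ((d | ~e) -> (c & ~~(e -> d)))): β-rule — branch into ~(~d -> c)  //  ~((d | ~e) -> (c & ~~(e -> d))).
      branch 1.1 (add ~(~d -> c)):
        ~(~d -> c): α-rule — add ~d, ~c.
        ((b -> ~e) | c): β-rule — branch into (b -> ~e)  //  c.
          branch 1.1.1 (add (b -> ~e)):
            (b -> ~e): β-rule — branch into ~b  //  ~e.
              branch 1.1.1.1 (add ~b):
                ○ open, literals {b=false, c=false, d=false}.
              branch 1.1.1.2 (add ~e):
                ○ open, literals {c=false, d=false, e=false}.
          branch 1.1.2 (add c):
            × closes — contains both c and ~c.
      branch 1.2 (add ~((d | ~e) -> (c & ~~(e -> d)))):
        ~((d | ~e) -> (c & ~~(e -> d))): α-rule — add (d | ~e), ~(c & ~~(e -> d)).
        ((b -> ~e) | c): β-rule — branch into (b -> ~e)  //  c.
          branch 1.2.1 (add (b -> ~e)):
            (d | ~e): β-rule — branch into d  //  ~e.
              branch 1.2.1.1 (add d):
                ~(c & ~~(e -> d)): β-rule — branch into ~c  //  ~~~(e -> d).
                  branch 1.2.1.1.1 (add ~c):
                    (b -> ~e): β-rule — branch into ~b  //  ~e.
                      branch 1.2.1.1.1.1 (add ~b):
                        ○ open, literals {b=false, c=false, d=true}.
                      branch 1.2.1.1.1.2 (add ~e):
                        ○ open, literals {c=false, d=true, e=false}.
                  branch 1.2.1.1.2 (add ~~~(e -> d)):
                    ~~~(e -> d): drop double negation, giving ~(e -> d).
                    ~(e -> d): α-rule — add e, ~d.
                    × closes — contains both d and ~d.
              branch 1.2.1.2 (add ~e):
                ~(c & ~~(e -> d)): β-rule — branch into ~c  //  ~~~(e -> d).
                  branch 1.2.1.2.1 (add ~c):
                    (b -> ~e): β-rule — branch into ~b  //  ~e.
                      branch 1.2.1.2.1.1 (add ~b):
                        ○ open, literals {b=false, c=false, e=false}.
                      branch 1.2.1.2.1.2 (add ~e):
                        ○ open, literals {c=false, e=false}.
                  branch 1.2.1.2.2 (add ~~~(e -> d)):
                    ~~~(e -> d): drop double negation, giving ~(e -> d).
                    ~(e -> d): α-rule — add e, ~d.
                    × closes — contains both e and ~e.
          branch 1.2.2 (add c):
            (d | ~e): β-rule — branch into d  //  ~e.
              branch 1.2.2.1 (add d):
                ~(c & ~~(e -> d)): β-rule — branch into ~c  //  ~~~(e -> d).
                  branch 1.2.2.1.1 (add ~c):
                    × closes — contains both c and ~c.
                  branch 1.2.2.1.2 (add ~~~(e -> d)):
                    ~~~(e -> d): drop double negation, giving ~(e -> d).
                    ~(e -> d): α-rule — add e, ~d.
                    × closes — contains both d and ~d.
              branch 1.2.2.2 (add ~e):
                ~(c & ~~(e -> d)): β-rule — branch into ~c  //  ~~~(e -> d).
                  branch 1.2.2.2.1 (add ~c):
                    × closes — contains both c and ~c.
                  branch 1.2.2.2.2 (add ~~~(e -> d)):
                    ~~~(e -> d): drop double negation, giving ~(e -> d).
                    ~(e -> d): α-rule — add e, ~d.
                    × closes — contains both e and ~e.
  branch 2 (add ~~((~d -> c) & ((d | ~e) -> (c & ~~(e -> d)))), ~((b -> ~e) | c)):
    ~~((~d -> c) & ((d | ~e) -> (c & ~~(e -> d)))): α-rule — add (~d -> c), ((d | ~e) -> (c & ~~(e -> d))).
    ~((b -> ~e) | c): α-rule — add ~(b -> ~e), ~c.
    ~(b -> ~e): α-rule — add b, ~~e.
    (~d -> c): β-rule — branch into ~~d  //  c.
      branch 2.1 (add ~~d):
        ((d | ~e) -> (c & ~~(e -> d))): β-rule — branch into ~(d | ~e)  //  (c & ~~(e -> d)).
          branch 2.1.1 (add ~(d | ~e)):
            ~(d | ~e): α-rule — add ~d, ~~e.
            × closes — contains both d and ~d.
          branch 2.1.2 (add (c & ~~(e -> d))):
            (c & ~~(e -> d)): α-rule — add c, ~~(e -> d).
            × closes — contains both c and ~c.
      branch 2.2 (add c):
        × closes — contains both c and ~c.
10 branches closed, 6 open.
Each open branch fixes some atoms; the unmentioned ones are free. Counting distinct full assignments: branch {b=false, c=false, d=false} (a, e) contributes 4 new; branch {c=false, d=false, e=false} (a, b) contributes 2 new; branch {b=false, c=false, d=true} (a, e) contributes 4 new; branch {c=false, d=true, e=false} (a, b) contributes 2 new; branch {b=false, c=false, e=false} (a, d) contributes 0 new; branch {c=false, e=false} (a, b, d) contributes 0 new. Total: 12.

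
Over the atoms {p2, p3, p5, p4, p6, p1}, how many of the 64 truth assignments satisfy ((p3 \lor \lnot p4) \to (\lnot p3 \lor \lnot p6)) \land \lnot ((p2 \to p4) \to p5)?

18

Initial set: {(((p3 \lor \lnot p4) \to (\lnot p3 \lor \lnot p6)) \land \lnot ((p2 \to p4) \to p5))}.
(((p3 \lor \lnot p4) \to (\lnot p3 \lor \lnot p6)) \land \lnot ((p2 \to p4) \to p5)): α-rule — add ((p3 \lor \lnot p4) \to (\lnot p3 \lor \lnot p6)), \lnot ((p2 \to p4) \to p5).
\lnot ((p2 \to p4) \to p5): α-rule — add (p2 \to p4), \lnot p5.
((p3 \lor \lnot p4) \to (\lnot p3 \lor \lnot p6)): β-rule — branch into \lnot (p3 \lor \lnot p4)  //  (\lnot p3 \lor \lnot p6).
  branch 1 (add \lnot (p3 \lor \lnot p4)):
    \lnot (p3 \lor \lnot p4): α-rule — add \lnot p3, \lnot \lnot p4.
    (p2 \to p4): β-rule — branch into \lnot p2  //  p4.
      branch 1.1 (add \lnot p2):
        ○ open, literals {p2=0, p3=0, p4=1, p5=0}.
      branch 1.2 (add p4):
        ○ open, literals {p3=0, p4=1, p5=0}.
  branch 2 (add (\lnot p3 \lor \lnot p6)):
    (p2 \to p4): β-rule — branch into \lnot p2  //  p4.
      branch 2.1 (add \lnot p2):
        (\lnot p3 \lor \lnot p6): β-rule — branch into \lnot p3  //  \lnot p6.
          branch 2.1.1 (add \lnot p3):
            ○ open, literals {p2=0, p3=0, p5=0}.
          branch 2.1.2 (add \lnot p6):
            ○ open, literals {p2=0, p5=0, p6=0}.
      branch 2.2 (add p4):
        (\lnot p3 \lor \lnot p6): β-rule — branch into \lnot p3  //  \lnot p6.
          branch 2.2.1 (add \lnot p3):
            ○ open, literals {p3=0, p4=1, p5=0}.
          branch 2.2.2 (add \lnot p6):
            ○ open, literals {p4=1, p5=0, p6=0}.
0 branches closed, 6 open.
Each open branch fixes some atoms; the unmentioned ones are free. Counting distinct full assignments: branch {p2=0, p3=0, p4=1, p5=0} (p6, p1) contributes 4 new; branch {p3=0, p4=1, p5=0} (p2, p6, p1) contributes 4 new; branch {p2=0, p3=0, p5=0} (p4, p6, p1) contributes 4 new; branch {p2=0, p5=0, p6=0} (p3, p4, p1) contributes 4 new; branch {p3=0, p4=1, p5=0} (p2, p6, p1) contributes 0 new; branch {p4=1, p5=0, p6=0} (p2, p3, p1) contributes 2 new. Total: 18.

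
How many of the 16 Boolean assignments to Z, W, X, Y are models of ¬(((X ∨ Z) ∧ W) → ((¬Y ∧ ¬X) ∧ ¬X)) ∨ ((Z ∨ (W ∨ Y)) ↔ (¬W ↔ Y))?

13

Initial set: {T (¬(((X ∨ Z) ∧ W) → ((¬Y ∧ ¬X) ∧ ¬X)) ∨ ((Z ∨ (W ∨ Y)) ↔ (¬W ↔ Y)))}.
T (¬(((X ∨ Z) ∧ W) → ((¬Y ∧ ¬X) ∧ ¬X)) ∨ ((Z ∨ (W ∨ Y)) ↔ (¬W ↔ Y))): β-rule — branch into T ¬(((X ∨ Z) ∧ W) → ((¬Y ∧ ¬X) ∧ ¬X))  //  T ((Z ∨ (W ∨ Y)) ↔ (¬W ↔ Y)).
  branch 1 (add T ¬(((X ∨ Z) ∧ W) → ((¬Y ∧ ¬X) ∧ ¬X))):
    T ¬(((X ∨ Z) ∧ W) → ((¬Y ∧ ¬X) ∧ ¬X)): α-rule — add T ((X ∨ Z) ∧ W), F ((¬Y ∧ ¬X) ∧ ¬X).
    T ((X ∨ Z) ∧ W): α-rule — add T (X ∨ Z), T W.
    F ((¬Y ∧ ¬X) ∧ ¬X): β-rule — branch into F (¬Y ∧ ¬X)  //  F ¬X.
      branch 1.1 (add F (¬Y ∧ ¬X)):
        T (X ∨ Z): β-rule — branch into T X  //  T Z.
          branch 1.1.1 (add T X):
            F (¬Y ∧ ¬X): β-rule — branch into F ¬Y  //  F ¬X.
              branch 1.1.1.1 (add F ¬Y):
                ○ open, literals {W=1, X=1, Y=1}.
              branch 1.1.1.2 (add F ¬X):
                ○ open, literals {W=1, X=1}.
          branch 1.1.2 (add T Z):
            F (¬Y ∧ ¬X): β-rule — branch into F ¬Y  //  F ¬X.
              branch 1.1.2.1 (add F ¬Y):
                ○ open, literals {W=1, Y=1, Z=1}.
              branch 1.1.2.2 (add F ¬X):
                ○ open, literals {W=1, X=1, Z=1}.
      branch 1.2 (add F ¬X):
        T (X ∨ Z): β-rule — branch into T X  //  T Z.
          branch 1.2.1 (add T X):
            ○ open, literals {W=1, X=1}.
          branch 1.2.2 (add T Z):
            ○ open, literals {W=1, X=1, Z=1}.
  branch 2 (add T ((Z ∨ (W ∨ Y)) ↔ (¬W ↔ Y))):
    T ((Z ∨ (W ∨ Y)) ↔ (¬W ↔ Y)): β-rule — branch into T (Z ∨ (W ∨ Y)), T (¬W ↔ Y)  //  F (Z ∨ (W ∨ Y)), F (¬W ↔ Y).
      branch 2.1 (add T (Z ∨ (W ∨ Y)), T (¬W ↔ Y)):
        T (Z ∨ (W ∨ Y)): β-rule — branch into T Z  //  T (W ∨ Y).
          branch 2.1.1 (add T Z):
            T (¬W ↔ Y): β-rule — branch into T ¬W, T Y  //  F ¬W, F Y.
              branch 2.1.1.1 (add T ¬W, T Y):
                ○ open, literals {W=0, Y=1, Z=1}.
              branch 2.1.1.2 (add F ¬W, F Y):
                ○ open, literals {W=1, Y=0, Z=1}.
          branch 2.1.2 (add T (W ∨ Y)):
            T (¬W ↔ Y): β-rule — branch into T ¬W, T Y  //  F ¬W, F Y.
              branch 2.1.2.1 (add T ¬W, T Y):
                T (W ∨ Y): β-rule — branch into T W  //  T Y.
                  branch 2.1.2.1.1 (add T W):
                    × closes — contains both W and ¬W.
                  branch 2.1.2.1.2 (add T Y):
                    ○ open, literals {W=0, Y=1}.
              branch 2.1.2.2 (add F ¬W, F Y):
                T (W ∨ Y): β-rule — branch into T W  //  T Y.
                  branch 2.1.2.2.1 (add T W):
                    ○ open, literals {W=1, Y=0}.
                  branch 2.1.2.2.2 (add T Y):
                    × closes — contains both Y and ¬Y.
      branch 2.2 (add F (Z ∨ (W ∨ Y)), F (¬W ↔ Y)):
        F (Z ∨ (W ∨ Y)): α-rule — add F Z, F (W ∨ Y).
        F (W ∨ Y): α-rule — add F W, F Y.
        F (¬W ↔ Y): β-rule — branch into T ¬W, F Y  //  F ¬W, T Y.
          branch 2.2.1 (add T ¬W, F Y):
            ○ open, literals {W=0, Y=0, Z=0}.
          branch 2.2.2 (add F ¬W, T Y):
            × closes — contains both W and ¬W.
3 branches closed, 11 open.
Each open branch fixes some atoms; the unmentioned ones are free. Counting distinct full assignments: branch {W=1, X=1, Y=1} (Z) contributes 2 new; branch {W=1, X=1} (Z, Y) contributes 2 new; branch {W=1, Y=1, Z=1} (X) contributes 1 new; branch {W=1, X=1, Z=1} (Y) contributes 0 new; branch {W=1, X=1} (Z, Y) contributes 0 new; branch {W=1, X=1, Z=1} (Y) contributes 0 new; branch {W=0, Y=1, Z=1} (X) contributes 2 new; branch {W=1, Y=0, Z=1} (X) contributes 1 new; branch {W=0, Y=1} (Z, X) contributes 2 new; branch {W=1, Y=0} (Z, X) contributes 1 new; branch {W=0, Y=0, Z=0} (X) contributes 2 new. Total: 13.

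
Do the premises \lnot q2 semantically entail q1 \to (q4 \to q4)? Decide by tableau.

Yes

Initial set: {\lnot q2; \lnot (q1 \to (q4 \to q4))}.
\lnot (q1 \to (q4 \to q4)): α-rule — add q1, \lnot (q4 \to q4).
\lnot (q4 \to q4): α-rule — add q4, \lnot q4.
× closes — contains both q4 and \lnot q4.
All 1 branch closes.
Every branch closed, so the premises entail the conclusion.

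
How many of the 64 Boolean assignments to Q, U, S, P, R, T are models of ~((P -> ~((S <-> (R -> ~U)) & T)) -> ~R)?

28

Initial set: {~((P -> ~((S <-> (R -> ~U)) & T)) -> ~R)}.
~((P -> ~((S <-> (R -> ~U)) & T)) -> ~R): α-rule — add (P -> ~((S <-> (R -> ~U)) & T)), ~~R.
(P -> ~((S <-> (R -> ~U)) & T)): β-rule — branch into ~P  //  ~((S <-> (R -> ~U)) & T).
  branch 1 (add ~P):
    ○ open, literals {P=F, R=T}.
  branch 2 (add ~((S <-> (R -> ~U)) & T)):
    ~((S <-> (R -> ~U)) & T): β-rule — branch into ~(S <-> (R -> ~U))  //  ~T.
      branch 2.1 (add ~(S <-> (R -> ~U))):
        ~(S <-> (R -> ~U)): β-rule — branch into S, ~(R -> ~U)  //  ~S, (R -> ~U).
          branch 2.1.1 (add S, ~(R -> ~U)):
            ~(R -> ~U): α-rule — add R, ~~U.
            ○ open, literals {R=T, S=T, U=T}.
          branch 2.1.2 (add ~S, (R -> ~U)):
            (R -> ~U): β-rule — branch into ~R  //  ~U.
              branch 2.1.2.1 (add ~R):
                × closes — contains both R and ~R.
              branch 2.1.2.2 (add ~U):
                ○ open, literals {R=T, S=F, U=F}.
      branch 2.2 (add ~T):
        ○ open, literals {R=T, T=F}.
1 branch closed, 4 open.
Each open branch fixes some atoms; the unmentioned ones are free. Counting distinct full assignments: branch {P=F, R=T} (Q, U, S, T) contributes 16 new; branch {R=T, S=T, U=T} (Q, P, T) contributes 4 new; branch {R=T, S=F, U=F} (Q, P, T) contributes 4 new; branch {R=T, T=F} (Q, U, S, P) contributes 4 new. Total: 28.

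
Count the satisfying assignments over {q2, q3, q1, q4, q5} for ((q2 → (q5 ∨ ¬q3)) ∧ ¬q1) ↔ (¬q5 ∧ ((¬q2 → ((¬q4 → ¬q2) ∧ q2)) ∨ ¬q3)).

Initial set: {T (((q2 → (q5 ∨ ¬q3)) ∧ ¬q1) ↔ (¬q5 ∧ ((¬q2 → ((¬q4 → ¬q2) ∧ q2)) ∨ ¬q3)))}.
T (((q2 → (q5 ∨ ¬q3)) ∧ ¬q1) ↔ (¬q5 ∧ ((¬q2 → ((¬q4 → ¬q2) ∧ q2)) ∨ ¬q3))): β-rule — branch into T ((q2 → (q5 ∨ ¬q3)) ∧ ¬q1), T (¬q5 ∧ ((¬q2 → ((¬q4 → ¬q2) ∧ q2)) ∨ ¬q3))  //  F ((q2 → (q5 ∨ ¬q3)) ∧ ¬q1), F (¬q5 ∧ ((¬q2 → ((¬q4 → ¬q2) ∧ q2)) ∨ ¬q3)).
  branch 1 (add T ((q2 → (q5 ∨ ¬q3)) ∧ ¬q1), T (¬q5 ∧ ((¬q2 → ((¬q4 → ¬q2) ∧ q2)) ∨ ¬q3))):
    T ((q2 → (q5 ∨ ¬q3)) ∧ ¬q1): α-rule — add T (q2 → (q5 ∨ ¬q3)), T ¬q1.
    T (¬q5 ∧ ((¬q2 → ((¬q4 → ¬q2) ∧ q2)) ∨ ¬q3)): α-rule — add T ¬q5, T ((¬q2 → ((¬q4 → ¬q2) ∧ q2)) ∨ ¬q3).
    T (q2 → (q5 ∨ ¬q3)): β-rule — branch into F q2  //  T (q5 ∨ ¬q3).
      branch 1.1 (add F q2):
        T ((¬q2 → ((¬q4 → ¬q2) ∧ q2)) ∨ ¬q3): β-rule — branch into T (¬q2 → ((¬q4 → ¬q2) ∧ q2))  //  T ¬q3.
          branch 1.1.1 (add T (¬q2 → ((¬q4 → ¬q2) ∧ q2))):
            T (¬q2 → ((¬q4 → ¬q2) ∧ q2)): β-rule — branch into F ¬q2  //  T ((¬q4 → ¬q2) ∧ q2).
              branch 1.1.1.1 (add F ¬q2):
                × closes — contains both q2 and ¬q2.
              branch 1.1.1.2 (add T ((¬q4 → ¬q2) ∧ q2)):
                T ((¬q4 → ¬q2) ∧ q2): α-rule — add T (¬q4 → ¬q2), T q2.
                × closes — contains both q2 and ¬q2.
          branch 1.1.2 (add T ¬q3):
            ○ open, literals {q1=0, q2=0, q3=0, q5=0}.
      branch 1.2 (add T (q5 ∨ ¬q3)):
        T ((¬q2 → ((¬q4 → ¬q2) ∧ q2)) ∨ ¬q3): β-rule — branch into T (¬q2 → ((¬q4 → ¬q2) ∧ q2))  //  T ¬q3.
          branch 1.2.1 (add T (¬q2 → ((¬q4 → ¬q2) ∧ q2))):
            T (q5 ∨ ¬q3): β-rule — branch into T q5  //  T ¬q3.
              branch 1.2.1.1 (add T q5):
                × closes — contains both q5 and ¬q5.
              branch 1.2.1.2 (add T ¬q3):
                T (¬q2 → ((¬q4 → ¬q2) ∧ q2)): β-rule — branch into F ¬q2  //  T ((¬q4 → ¬q2) ∧ q2).
                  branch 1.2.1.2.1 (add F ¬q2):
                    ○ open, literals {q1=0, q2=1, q3=0, q5=0}.
                  branch 1.2.1.2.2 (add T ((¬q4 → ¬q2) ∧ q2)):
                    T ((¬q4 → ¬q2) ∧ q2): α-rule — add T (¬q4 → ¬q2), T q2.
                    T (¬q4 → ¬q2): β-rule — branch into F ¬q4  //  T ¬q2.
                      branch 1.2.1.2.2.1 (add F ¬q4):
                        ○ open, literals {q1=0, q2=1, q3=0, q4=1, q5=0}.
                      branch 1.2.1.2.2.2 (add T ¬q2):
                        × closes — contains both q2 and ¬q2.
          branch 1.2.2 (add T ¬q3):
            T (q5 ∨ ¬q3): β-rule — branch into T q5  //  T ¬q3.
              branch 1.2.2.1 (add T q5):
                × closes — contains both q5 and ¬q5.
              branch 1.2.2.2 (add T ¬q3):
                ○ open, literals {q1=0, q3=0, q5=0}.
  branch 2 (add F ((q2 → (q5 ∨ ¬q3)) ∧ ¬q1), F (¬q5 ∧ ((¬q2 → ((¬q4 → ¬q2) ∧ q2)) ∨ ¬q3))):
    F ((q2 → (q5 ∨ ¬q3)) ∧ ¬q1): β-rule — branch into F (q2 → (q5 ∨ ¬q3))  //  F ¬q1.
      branch 2.1 (add F (q2 → (q5 ∨ ¬q3))):
        F (q2 → (q5 ∨ ¬q3)): α-rule — add T q2, F (q5 ∨ ¬q3).
        F (q5 ∨ ¬q3): α-rule — add F q5, F ¬q3.
        F (¬q5 ∧ ((¬q2 → ((¬q4 → ¬q2) ∧ q2)) ∨ ¬q3)): β-rule — branch into F ¬q5  //  F ((¬q2 → ((¬q4 → ¬q2) ∧ q2)) ∨ ¬q3).
          branch 2.1.1 (add F ¬q5):
            × closes — contains both q5 and ¬q5.
          branch 2.1.2 (add F ((¬q2 → ((¬q4 → ¬q2) ∧ q2)) ∨ ¬q3)):
            F ((¬q2 → ((¬q4 → ¬q2) ∧ q2)) ∨ ¬q3): α-rule — add F (¬q2 → ((¬q4 → ¬q2) ∧ q2)), F ¬q3.
            F (¬q2 → ((¬q4 → ¬q2) ∧ q2)): α-rule — add T ¬q2, F ((¬q4 → ¬q2) ∧ q2).
            × closes — contains both q2 and ¬q2.
      branch 2.2 (add F ¬q1):
        F (¬q5 ∧ ((¬q2 → ((¬q4 → ¬q2) ∧ q2)) ∨ ¬q3)): β-rule — branch into F ¬q5  //  F ((¬q2 → ((¬q4 → ¬q2) ∧ q2)) ∨ ¬q3).
          branch 2.2.1 (add F ¬q5):
            ○ open, literals {q1=1, q5=1}.
          branch 2.2.2 (add F ((¬q2 → ((¬q4 → ¬q2) ∧ q2)) ∨ ¬q3)):
            F ((¬q2 → ((¬q4 → ¬q2) ∧ q2)) ∨ ¬q3): α-rule — add F (¬q2 → ((¬q4 → ¬q2) ∧ q2)), F ¬q3.
            F (¬q2 → ((¬q4 → ¬q2) ∧ q2)): α-rule — add T ¬q2, F ((¬q4 → ¬q2) ∧ q2).
            F ((¬q4 → ¬q2) ∧ q2): β-rule — branch into F (¬q4 → ¬q2)  //  F q2.
              branch 2.2.2.1 (add F (¬q4 → ¬q2)):
                F (¬q4 → ¬q2): α-rule — add T ¬q4, F ¬q2.
                × closes — contains both q2 and ¬q2.
              branch 2.2.2.2 (add F q2):
                ○ open, literals {q1=1, q2=0, q3=1}.
8 branches closed, 6 open.
Each open branch fixes some atoms; the unmentioned ones are free. Counting distinct full assignments: branch {q1=0, q2=0, q3=0, q5=0} (q4) contributes 2 new; branch {q1=0, q2=1, q3=0, q5=0} (q4) contributes 2 new; branch {q1=0, q2=1, q3=0, q4=1, q5=0} (none free) contributes 0 new; branch {q1=0, q3=0, q5=0} (q2, q4) contributes 0 new; branch {q1=1, q5=1} (q2, q3, q4) contributes 8 new; branch {q1=1, q2=0, q3=1} (q4, q5) contributes 2 new. Total: 14.

14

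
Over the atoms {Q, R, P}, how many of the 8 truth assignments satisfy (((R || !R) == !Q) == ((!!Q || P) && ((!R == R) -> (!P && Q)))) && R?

1

Initial set: {((((R || !R) == !Q) == ((!!Q || P) && ((!R == R) -> (!P && Q)))) && R)}.
((((R || !R) == !Q) == ((!!Q || P) && ((!R == R) -> (!P && Q)))) && R): α-rule — add (((R || !R) == !Q) == ((!!Q || P) && ((!R == R) -> (!P && Q)))), R.
(((R || !R) == !Q) == ((!!Q || P) && ((!R == R) -> (!P && Q)))): β-rule — branch into ((R || !R) == !Q), ((!!Q || P) && ((!R == R) -> (!P && Q)))  //  !((R || !R) == !Q), !((!!Q || P) && ((!R == R) -> (!P && Q))).
  branch 1 (add ((R || !R) == !Q), ((!!Q || P) && ((!R == R) -> (!P && Q)))):
    ((!!Q || P) && ((!R == R) -> (!P && Q))): α-rule — add (!!Q || P), ((!R == R) -> (!P && Q)).
    ((R || !R) == !Q): β-rule — branch into (R || !R), !Q  //  !(R || !R), !!Q.
      branch 1.1 (add (R || !R), !Q):
        (!!Q || P): β-rule — branch into !!Q  //  P.
          branch 1.1.1 (add !!Q):
            !!Q: drop double negation, giving Q.
            × closes — contains both Q and !Q.
          branch 1.1.2 (add P):
            ((!R == R) -> (!P && Q)): β-rule — branch into !(!R == R)  //  (!P && Q).
              branch 1.1.2.1 (add !(!R == R)):
                (R || !R): β-rule — branch into R  //  !R.
                  branch 1.1.2.1.1 (add R):
                    !(!R == R): β-rule — branch into !R, !R  //  !!R, R.
                      branch 1.1.2.1.1.1 (add !R, !R):
                        × closes — contains both R and !R.
                      branch 1.1.2.1.1.2 (add !!R, R):
                        ○ open, literals {P=T, Q=F, R=T}.
                  branch 1.1.2.1.2 (add !R):
                    × closes — contains both R and !R.
              branch 1.1.2.2 (add (!P && Q)):
                (!P && Q): α-rule — add !P, Q.
                × closes — contains both P and !P.
      branch 1.2 (add !(R || !R), !!Q):
        !(R || !R): α-rule — add !R, !!R.
        × closes — contains both R and !R.
  branch 2 (add !((R || !R) == !Q), !((!!Q || P) && ((!R == R) -> (!P && Q)))):
    !((R || !R) == !Q): β-rule — branch into (R || !R), !!Q  //  !(R || !R), !Q.
      branch 2.1 (add (R || !R), !!Q):
        !((!!Q || P) && ((!R == R) -> (!P && Q))): β-rule — branch into !(!!Q || P)  //  !((!R == R) -> (!P && Q)).
          branch 2.1.1 (add !(!!Q || P)):
            !(!!Q || P): α-rule — add !!!Q, !P.
            !!!Q: drop double negation, giving !Q.
            × closes — contains both Q and !Q.
          branch 2.1.2 (add !((!R == R) -> (!P && Q))):
            !((!R == R) -> (!P && Q)): α-rule — add (!R == R), !(!P && Q).
            (R || !R): β-rule — branch into R  //  !R.
              branch 2.1.2.1 (add R):
                (!R == R): β-rule — branch into !R, R  //  !!R, !R.
                  branch 2.1.2.1.1 (add !R, R):
                    × closes — contains both R and !R.
                  branch 2.1.2.1.2 (add !!R, !R):
                    × closes — contains both R and !R.
              branch 2.1.2.2 (add !R):
                × closes — contains both R and !R.
      branch 2.2 (add !(R || !R), !Q):
        !(R || !R): α-rule — add !R, !!R.
        × closes — contains both R and !R.
10 branches closed, 1 open.
Each open branch fixes some atoms; the unmentioned ones are free. Counting distinct full assignments: branch {P=T, Q=F, R=T} (none free) contributes 1 new. Total: 1.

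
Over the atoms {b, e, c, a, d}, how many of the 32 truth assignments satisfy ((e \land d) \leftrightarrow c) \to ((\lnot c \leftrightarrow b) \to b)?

30

Initial set: {(((e \land d) \leftrightarrow c) \to ((\lnot c \leftrightarrow b) \to b))}.
(((e \land d) \leftrightarrow c) \to ((\lnot c \leftrightarrow b) \to b)): β-rule — branch into \lnot ((e \land d) \leftrightarrow c)  //  ((\lnot c \leftrightarrow b) \to b).
  branch 1 (add \lnot ((e \land d) \leftrightarrow c)):
    \lnot ((e \land d) \leftrightarrow c): β-rule — branch into (e \land d), \lnot c  //  \lnot (e \land d), c.
      branch 1.1 (add (e \land d), \lnot c):
        (e \land d): α-rule — add e, d.
        ○ open, literals {c=0, d=1, e=1}.
      branch 1.2 (add \lnot (e \land d), c):
        \lnot (e \land d): β-rule — branch into \lnot e  //  \lnot d.
          branch 1.2.1 (add \lnot e):
            ○ open, literals {c=1, e=0}.
          branch 1.2.2 (add \lnot d):
            ○ open, literals {c=1, d=0}.
  branch 2 (add ((\lnot c \leftrightarrow b) \to b)):
    ((\lnot c \leftrightarrow b) \to b): β-rule — branch into \lnot (\lnot c \leftrightarrow b)  //  b.
      branch 2.1 (add \lnot (\lnot c \leftrightarrow b)):
        \lnot (\lnot c \leftrightarrow b): β-rule — branch into \lnot c, \lnot b  //  \lnot \lnot c, b.
          branch 2.1.1 (add \lnot c, \lnot b):
            ○ open, literals {b=0, c=0}.
          branch 2.1.2 (add \lnot \lnot c, b):
            ○ open, literals {b=1, c=1}.
      branch 2.2 (add b):
        ○ open, literals {b=1}.
0 branches closed, 6 open.
Each open branch fixes some atoms; the unmentioned ones are free. Counting distinct full assignments: branch {c=0, d=1, e=1} (b, a) contributes 4 new; branch {c=1, e=0} (b, a, d) contributes 8 new; branch {c=1, d=0} (b, e, a) contributes 4 new; branch {b=0, c=0} (e, a, d) contributes 6 new; branch {b=1, c=1} (e, a, d) contributes 2 new; branch {b=1} (e, c, a, d) contributes 6 new. Total: 30.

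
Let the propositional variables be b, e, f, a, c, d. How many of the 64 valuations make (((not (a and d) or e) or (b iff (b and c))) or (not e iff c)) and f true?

Initial set: {((((not (a and d) or e) or (b iff (b and c))) or (not e iff c)) and f)}.
((((not (a and d) or e) or (b iff (b and c))) or (not e iff c)) and f): α-rule — add (((not (a and d) or e) or (b iff (b and c))) or (not e iff c)), f.
(((not (a and d) or e) or (b iff (b and c))) or (not e iff c)): β-rule — branch into ((not (a and d) or e) or (b iff (b and c)))  //  (not e iff c).
  branch 1 (add ((not (a and d) or e) or (b iff (b and c)))):
    ((not (a and d) or e) or (b iff (b and c))): β-rule — branch into (not (a and d) or e)  //  (b iff (b and c)).
      branch 1.1 (add (not (a and d) or e)):
        (not (a and d) or e): β-rule — branch into not (a and d)  //  e.
          branch 1.1.1 (add not (a and d)):
            not (a and d): β-rule — branch into not a  //  not d.
              branch 1.1.1.1 (add not a):
                ○ open, literals {a=false, f=true}.
              branch 1.1.1.2 (add not d):
                ○ open, literals {d=false, f=true}.
          branch 1.1.2 (add e):
            ○ open, literals {e=true, f=true}.
      branch 1.2 (add (b iff (b and c))):
        (b iff (b and c)): β-rule — branch into b, (b and c)  //  not b, not (b and c).
          branch 1.2.1 (add b, (b and c)):
            (b and c): α-rule — add b, c.
            ○ open, literals {b=true, c=true, f=true}.
          branch 1.2.2 (add not b, not (b and c)):
            not (b and c): β-rule — branch into not b  //  not c.
              branch 1.2.2.1 (add not b):
                ○ open, literals {b=false, f=true}.
              branch 1.2.2.2 (add not c):
                ○ open, literals {b=false, c=false, f=true}.
  branch 2 (add (not e iff c)):
    (not e iff c): β-rule — branch into not e, c  //  not not e, not c.
      branch 2.1 (add not e, c):
        ○ open, literals {c=true, e=false, f=true}.
      branch 2.2 (add not not e, not c):
        ○ open, literals {c=false, e=true, f=true}.
0 branches closed, 8 open.
Each open branch fixes some atoms; the unmentioned ones are free. Counting distinct full assignments: branch {a=false, f=true} (b, e, c, d) contributes 16 new; branch {d=false, f=true} (b, e, a, c) contributes 8 new; branch {e=true, f=true} (b, a, c, d) contributes 4 new; branch {b=true, c=true, f=true} (e, a, d) contributes 1 new; branch {b=false, f=true} (e, a, c, d) contributes 2 new; branch {b=false, c=false, f=true} (e, a, d) contributes 0 new; branch {c=true, e=false, f=true} (b, a, d) contributes 0 new; branch {c=false, e=true, f=true} (b, a, d) contributes 0 new. Total: 31.

31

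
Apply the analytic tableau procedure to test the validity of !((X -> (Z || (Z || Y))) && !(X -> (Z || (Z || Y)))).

Assume the negation and expand:
Initial set: {!!((X -> (Z || (Z || Y))) && !(X -> (Z || (Z || Y))))}.
!!((X -> (Z || (Z || Y))) && !(X -> (Z || (Z || Y)))): α-rule — add (X -> (Z || (Z || Y))), !(X -> (Z || (Z || Y))).
!(X -> (Z || (Z || Y))): α-rule — add X, !(Z || (Z || Y)).
!(Z || (Z || Y)): α-rule — add !Z, !(Z || Y).
!(Z || Y): α-rule — add !Z, !Y.
(X -> (Z || (Z || Y))): β-rule — branch into !X  //  (Z || (Z || Y)).
  branch 1 (add !X):
    × closes — contains both X and !X.
  branch 2 (add (Z || (Z || Y))):
    (Z || (Z || Y)): β-rule — branch into Z  //  (Z || Y).
      branch 2.1 (add Z):
        × closes — contains both Z and !Z.
      branch 2.2 (add (Z || Y)):
        (Z || Y): β-rule — branch into Z  //  Y.
          branch 2.2.1 (add Z):
            × closes — contains both Z and !Z.
          branch 2.2.2 (add Y):
            × closes — contains both Y and !Y.
All 4 branches close.
Every branch closed, so the negation is unsatisfiable and the formula is valid.

Valid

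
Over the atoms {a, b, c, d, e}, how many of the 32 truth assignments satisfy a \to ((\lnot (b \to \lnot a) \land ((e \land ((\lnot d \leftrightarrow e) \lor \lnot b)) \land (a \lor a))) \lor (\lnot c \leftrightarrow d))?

25

Initial set: {(a \to ((\lnot (b \to \lnot a) \land ((e \land ((\lnot d \leftrightarrow e) \lor \lnot b)) \land (a \lor a))) \lor (\lnot c \leftrightarrow d)))}.
(a \to ((\lnot (b \to \lnot a) \land ((e \land ((\lnot d \leftrightarrow e) \lor \lnot b)) \land (a \lor a))) \lor (\lnot c \leftrightarrow d))): β-rule — branch into \lnot a  //  ((\lnot (b \to \lnot a) \land ((e \land ((\lnot d \leftrightarrow e) \lor \lnot b)) \land (a \lor a))) \lor (\lnot c \leftrightarrow d)).
  branch 1 (add \lnot a):
    ○ open, literals {a=0}.
  branch 2 (add ((\lnot (b \to \lnot a) \land ((e \land ((\lnot d \leftrightarrow e) \lor \lnot b)) \land (a \lor a))) \lor (\lnot c \leftrightarrow d))):
    ((\lnot (b \to \lnot a) \land ((e \land ((\lnot d \leftrightarrow e) \lor \lnot b)) \land (a \lor a))) \lor (\lnot c \leftrightarrow d)): β-rule — branch into (\lnot (b \to \lnot a) \land ((e \land ((\lnot d \leftrightarrow e) \lor \lnot b)) \land (a \lor a)))  //  (\lnot c \leftrightarrow d).
      branch 2.1 (add (\lnot (b \to \lnot a) \land ((e \land ((\lnot d \leftrightarrow e) \lor \lnot b)) \land (a \lor a)))):
        (\lnot (b \to \lnot a) \land ((e \land ((\lnot d \leftrightarrow e) \lor \lnot b)) \land (a \lor a))): α-rule — add \lnot (b \to \lnot a), ((e \land ((\lnot d \leftrightarrow e) \lor \lnot b)) \land (a \lor a)).
        \lnot (b \to \lnot a): α-rule — add b, \lnot \lnot a.
        ((e \land ((\lnot d \leftrightarrow e) \lor \lnot b)) \land (a \lor a)): α-rule — add (e \land ((\lnot d \leftrightarrow e) \lor \lnot b)), (a \lor a).
        (e \land ((\lnot d \leftrightarrow e) \lor \lnot b)): α-rule — add e, ((\lnot d \leftrightarrow e) \lor \lnot b).
        (a \lor a): β-rule — branch into a  //  a.
          branch 2.1.1 (add a):
            ((\lnot d \leftrightarrow e) \lor \lnot b): β-rule — branch into (\lnot d \leftrightarrow e)  //  \lnot b.
              branch 2.1.1.1 (add (\lnot d \leftrightarrow e)):
                (\lnot d \leftrightarrow e): β-rule — branch into \lnot d, e  //  \lnot \lnot d, \lnot e.
                  branch 2.1.1.1.1 (add \lnot d, e):
                    ○ open, literals {a=1, b=1, d=0, e=1}.
                  branch 2.1.1.1.2 (add \lnot \lnot d, \lnot e):
                    × closes — contains both e and \lnot e.
              branch 2.1.1.2 (add \lnot b):
                × closes — contains both b and \lnot b.
          branch 2.1.2 (add a):
            ((\lnot d \leftrightarrow e) \lor \lnot b): β-rule — branch into (\lnot d \leftrightarrow e)  //  \lnot b.
              branch 2.1.2.1 (add (\lnot d \leftrightarrow e)):
                (\lnot d \leftrightarrow e): β-rule — branch into \lnot d, e  //  \lnot \lnot d, \lnot e.
                  branch 2.1.2.1.1 (add \lnot d, e):
                    ○ open, literals {a=1, b=1, d=0, e=1}.
                  branch 2.1.2.1.2 (add \lnot \lnot d, \lnot e):
                    × closes — contains both e and \lnot e.
              branch 2.1.2.2 (add \lnot b):
                × closes — contains both b and \lnot b.
      branch 2.2 (add (\lnot c \leftrightarrow d)):
        (\lnot c \leftrightarrow d): β-rule — branch into \lnot c, d  //  \lnot \lnot c, \lnot d.
          branch 2.2.1 (add \lnot c, d):
            ○ open, literals {c=0, d=1}.
          branch 2.2.2 (add \lnot \lnot c, \lnot d):
            ○ open, literals {c=1, d=0}.
4 branches closed, 5 open.
Each open branch fixes some atoms; the unmentioned ones are free. Counting distinct full assignments: branch {a=0} (b, c, d, e) contributes 16 new; branch {a=1, b=1, d=0, e=1} (c) contributes 2 new; branch {a=1, b=1, d=0, e=1} (c) contributes 0 new; branch {c=0, d=1} (a, b, e) contributes 4 new; branch {c=1, d=0} (a, b, e) contributes 3 new. Total: 25.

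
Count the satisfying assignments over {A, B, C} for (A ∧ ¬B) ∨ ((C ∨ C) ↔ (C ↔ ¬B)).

4

Initial set: {((A ∧ ¬B) ∨ ((C ∨ C) ↔ (C ↔ ¬B)))}.
((A ∧ ¬B) ∨ ((C ∨ C) ↔ (C ↔ ¬B))): β-rule — branch into (A ∧ ¬B)  //  ((C ∨ C) ↔ (C ↔ ¬B)).
  branch 1 (add (A ∧ ¬B)):
    (A ∧ ¬B): α-rule — add A, ¬B.
    ○ open, literals {A=1, B=0}.
  branch 2 (add ((C ∨ C) ↔ (C ↔ ¬B))):
    ((C ∨ C) ↔ (C ↔ ¬B)): β-rule — branch into (C ∨ C), (C ↔ ¬B)  //  ¬(C ∨ C), ¬(C ↔ ¬B).
      branch 2.1 (add (C ∨ C), (C ↔ ¬B)):
        (C ∨ C): β-rule — branch into C  //  C.
          branch 2.1.1 (add C):
            (C ↔ ¬B): β-rule — branch into C, ¬B  //  ¬C, ¬¬B.
              branch 2.1.1.1 (add C, ¬B):
                ○ open, literals {B=0, C=1}.
              branch 2.1.1.2 (add ¬C, ¬¬B):
                × closes — contains both C and ¬C.
          branch 2.1.2 (add C):
            (C ↔ ¬B): β-rule — branch into C, ¬B  //  ¬C, ¬¬B.
              branch 2.1.2.1 (add C, ¬B):
                ○ open, literals {B=0, C=1}.
              branch 2.1.2.2 (add ¬C, ¬¬B):
                × closes — contains both C and ¬C.
      branch 2.2 (add ¬(C ∨ C), ¬(C ↔ ¬B)):
        ¬(C ∨ C): α-rule — add ¬C, ¬C.
        ¬(C ↔ ¬B): β-rule — branch into C, ¬¬B  //  ¬C, ¬B.
          branch 2.2.1 (add C, ¬¬B):
            × closes — contains both C and ¬C.
          branch 2.2.2 (add ¬C, ¬B):
            ○ open, literals {B=0, C=0}.
3 branches closed, 4 open.
Each open branch fixes some atoms; the unmentioned ones are free. Counting distinct full assignments: branch {A=1, B=0} (C) contributes 2 new; branch {B=0, C=1} (A) contributes 1 new; branch {B=0, C=1} (A) contributes 0 new; branch {B=0, C=0} (A) contributes 1 new. Total: 4.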